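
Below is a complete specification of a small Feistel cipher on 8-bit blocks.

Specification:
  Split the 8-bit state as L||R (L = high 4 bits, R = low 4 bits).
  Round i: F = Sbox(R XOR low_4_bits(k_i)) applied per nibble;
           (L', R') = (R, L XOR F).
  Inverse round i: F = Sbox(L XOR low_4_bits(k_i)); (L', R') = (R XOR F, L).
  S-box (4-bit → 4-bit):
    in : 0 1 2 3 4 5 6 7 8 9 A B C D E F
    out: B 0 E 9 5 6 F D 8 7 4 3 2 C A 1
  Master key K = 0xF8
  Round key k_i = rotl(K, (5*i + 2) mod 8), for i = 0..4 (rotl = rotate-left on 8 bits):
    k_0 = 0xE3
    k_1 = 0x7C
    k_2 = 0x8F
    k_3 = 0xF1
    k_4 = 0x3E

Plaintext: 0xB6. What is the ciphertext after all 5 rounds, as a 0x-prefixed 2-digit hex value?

0x59

s_0 = plaintext = 0xB6
s_1 = Round(s_0, k_0) = 0x6D
s_2 = Round(s_1, k_1) = 0xD6
s_3 = Round(s_2, k_2) = 0x6A
s_4 = Round(s_3, k_3) = 0xA5
s_5 = Round(s_4, k_4) = 0x59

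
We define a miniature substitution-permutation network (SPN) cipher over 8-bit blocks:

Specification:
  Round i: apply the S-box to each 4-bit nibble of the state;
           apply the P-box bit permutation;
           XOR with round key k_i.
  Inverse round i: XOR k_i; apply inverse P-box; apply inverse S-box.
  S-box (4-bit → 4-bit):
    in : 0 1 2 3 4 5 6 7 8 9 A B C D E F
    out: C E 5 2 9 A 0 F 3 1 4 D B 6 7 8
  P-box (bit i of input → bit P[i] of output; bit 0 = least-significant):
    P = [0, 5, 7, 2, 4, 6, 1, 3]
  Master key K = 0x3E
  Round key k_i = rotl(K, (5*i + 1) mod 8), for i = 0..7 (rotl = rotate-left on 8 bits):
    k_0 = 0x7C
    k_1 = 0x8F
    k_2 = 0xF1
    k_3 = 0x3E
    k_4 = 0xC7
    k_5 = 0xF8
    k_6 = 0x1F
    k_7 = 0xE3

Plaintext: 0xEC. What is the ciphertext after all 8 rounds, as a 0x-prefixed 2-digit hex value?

s_0 = plaintext = 0xEC
s_1 = Round(s_0, k_0) = 0x0B
s_2 = Round(s_1, k_1) = 0x00
s_3 = Round(s_2, k_2) = 0x7F
s_4 = Round(s_3, k_3) = 0x60
s_5 = Round(s_4, k_4) = 0x43
s_6 = Round(s_5, k_5) = 0xC0
s_7 = Round(s_6, k_6) = 0xC3
s_8 = Round(s_7, k_7) = 0x9B

0x9B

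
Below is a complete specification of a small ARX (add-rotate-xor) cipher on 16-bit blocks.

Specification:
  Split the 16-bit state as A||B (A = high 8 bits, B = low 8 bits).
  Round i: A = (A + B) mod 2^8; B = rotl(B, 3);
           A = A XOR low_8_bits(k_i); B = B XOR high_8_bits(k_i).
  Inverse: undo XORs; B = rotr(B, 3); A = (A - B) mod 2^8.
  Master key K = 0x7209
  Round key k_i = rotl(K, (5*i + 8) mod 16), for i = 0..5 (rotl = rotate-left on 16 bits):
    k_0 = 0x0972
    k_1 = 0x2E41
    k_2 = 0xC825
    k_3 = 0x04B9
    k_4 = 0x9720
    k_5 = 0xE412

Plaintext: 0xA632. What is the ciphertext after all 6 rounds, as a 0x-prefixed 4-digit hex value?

0x5466

s_0 = plaintext = 0xA632
s_1 = Round(s_0, k_0) = 0xAA98
s_2 = Round(s_1, k_1) = 0x03EA
s_3 = Round(s_2, k_2) = 0xC89F
s_4 = Round(s_3, k_3) = 0xDEF8
s_5 = Round(s_4, k_4) = 0xF650
s_6 = Round(s_5, k_5) = 0x5466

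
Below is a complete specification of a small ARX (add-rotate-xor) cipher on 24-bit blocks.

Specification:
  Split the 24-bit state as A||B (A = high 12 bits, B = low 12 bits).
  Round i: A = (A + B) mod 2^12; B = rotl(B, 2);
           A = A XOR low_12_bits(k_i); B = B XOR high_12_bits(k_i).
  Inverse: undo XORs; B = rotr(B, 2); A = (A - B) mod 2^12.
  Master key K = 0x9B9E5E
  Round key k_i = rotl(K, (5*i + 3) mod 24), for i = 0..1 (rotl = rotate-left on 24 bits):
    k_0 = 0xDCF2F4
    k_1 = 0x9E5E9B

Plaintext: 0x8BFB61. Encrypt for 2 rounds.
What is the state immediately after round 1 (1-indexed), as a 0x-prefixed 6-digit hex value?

s_0 = plaintext = 0x8BFB61
s_1 = Round(s_0, k_0) = 0x6D4049
s_2 = Round(s_1, k_1) = 0x9868C1

0x6D4049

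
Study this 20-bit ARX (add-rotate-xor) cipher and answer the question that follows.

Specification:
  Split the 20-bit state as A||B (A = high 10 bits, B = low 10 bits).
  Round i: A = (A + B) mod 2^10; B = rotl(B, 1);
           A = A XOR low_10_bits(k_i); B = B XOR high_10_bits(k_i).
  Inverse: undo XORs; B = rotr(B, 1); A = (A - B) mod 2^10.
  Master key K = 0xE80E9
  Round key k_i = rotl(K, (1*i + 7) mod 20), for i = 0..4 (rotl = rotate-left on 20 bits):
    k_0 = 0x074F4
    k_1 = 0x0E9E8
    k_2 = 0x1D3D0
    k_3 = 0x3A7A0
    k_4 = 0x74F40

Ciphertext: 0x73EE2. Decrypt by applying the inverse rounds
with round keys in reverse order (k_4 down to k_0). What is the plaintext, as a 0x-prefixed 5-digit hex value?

0x7BA79

s_0 = ciphertext = 0x73EE2
s_1 = InvRound(s_0, k_4) = 0xBDF98
s_2 = InvRound(s_1, k_3) = 0x67FB8
s_3 = InvRound(s_2, k_2) = 0x1A5E6
s_4 = InvRound(s_3, k_1) = 0x24CEE
s_5 = InvRound(s_4, k_0) = 0x7BA79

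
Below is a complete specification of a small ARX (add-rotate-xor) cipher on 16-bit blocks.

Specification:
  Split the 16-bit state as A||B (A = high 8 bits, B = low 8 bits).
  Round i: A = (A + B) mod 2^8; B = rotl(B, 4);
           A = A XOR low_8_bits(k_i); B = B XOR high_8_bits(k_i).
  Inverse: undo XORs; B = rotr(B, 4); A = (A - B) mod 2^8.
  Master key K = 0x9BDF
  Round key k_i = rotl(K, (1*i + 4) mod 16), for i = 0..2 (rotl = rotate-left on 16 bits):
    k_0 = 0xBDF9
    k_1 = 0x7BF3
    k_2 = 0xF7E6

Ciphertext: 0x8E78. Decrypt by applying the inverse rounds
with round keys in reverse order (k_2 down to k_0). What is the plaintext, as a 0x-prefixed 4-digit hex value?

0x5A58

s_0 = ciphertext = 0x8E78
s_1 = InvRound(s_0, k_2) = 0x70F8
s_2 = InvRound(s_1, k_1) = 0x4B38
s_3 = InvRound(s_2, k_0) = 0x5A58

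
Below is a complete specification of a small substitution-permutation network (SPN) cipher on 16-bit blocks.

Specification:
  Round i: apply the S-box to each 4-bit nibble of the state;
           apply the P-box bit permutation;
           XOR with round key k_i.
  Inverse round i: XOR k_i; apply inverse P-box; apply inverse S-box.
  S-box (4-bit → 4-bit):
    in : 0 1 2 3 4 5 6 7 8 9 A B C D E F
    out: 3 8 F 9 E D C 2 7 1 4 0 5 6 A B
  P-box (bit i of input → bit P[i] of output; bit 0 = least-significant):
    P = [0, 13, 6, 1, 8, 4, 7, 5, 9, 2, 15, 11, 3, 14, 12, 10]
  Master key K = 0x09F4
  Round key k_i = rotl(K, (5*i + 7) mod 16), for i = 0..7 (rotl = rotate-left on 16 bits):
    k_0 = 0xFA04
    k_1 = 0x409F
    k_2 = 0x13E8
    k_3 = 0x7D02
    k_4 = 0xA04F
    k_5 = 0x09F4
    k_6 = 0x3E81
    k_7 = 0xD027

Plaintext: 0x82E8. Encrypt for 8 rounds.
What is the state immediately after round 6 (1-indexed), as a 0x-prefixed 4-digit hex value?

0x408F

s_0 = plaintext = 0x82E8
s_1 = Round(s_0, k_0) = 0x0079
s_2 = Round(s_1, k_1) = 0x0282
s_3 = Round(s_2, k_2) = 0xF837
s_4 = Round(s_3, k_3) = 0x9A2E
s_5 = Round(s_4, k_4) = 0x01F5
s_6 = Round(s_5, k_5) = 0x408F
s_7 = Round(s_6, k_6) = 0x4916
s_8 = Round(s_7, k_7) = 0x8645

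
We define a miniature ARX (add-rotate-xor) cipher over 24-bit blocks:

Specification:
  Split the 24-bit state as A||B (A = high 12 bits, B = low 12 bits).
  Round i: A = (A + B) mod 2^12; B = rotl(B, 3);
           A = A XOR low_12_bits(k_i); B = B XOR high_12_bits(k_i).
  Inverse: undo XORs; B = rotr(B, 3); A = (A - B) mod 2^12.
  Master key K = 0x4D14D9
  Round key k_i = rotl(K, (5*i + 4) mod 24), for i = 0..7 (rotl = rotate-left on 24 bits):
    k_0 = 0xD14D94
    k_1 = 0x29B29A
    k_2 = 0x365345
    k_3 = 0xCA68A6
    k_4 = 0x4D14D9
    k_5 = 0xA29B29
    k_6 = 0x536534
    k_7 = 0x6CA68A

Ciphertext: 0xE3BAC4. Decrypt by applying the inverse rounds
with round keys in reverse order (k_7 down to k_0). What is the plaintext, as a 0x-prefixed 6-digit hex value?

0xC1D5A9

s_0 = ciphertext = 0xE3BAC4
s_1 = InvRound(s_0, k_7) = 0xB30D81
s_2 = InvRound(s_1, k_6) = 0xEEEF16
s_3 = InvRound(s_2, k_5) = 0x720EA7
s_4 = InvRound(s_3, k_4) = 0x6ABD4E
s_5 = InvRound(s_4, k_3) = 0xDD003D
s_6 = InvRound(s_5, k_2) = 0xE2A06B
s_7 = InvRound(s_6, k_1) = 0xC5205E
s_8 = InvRound(s_7, k_0) = 0xC1D5A9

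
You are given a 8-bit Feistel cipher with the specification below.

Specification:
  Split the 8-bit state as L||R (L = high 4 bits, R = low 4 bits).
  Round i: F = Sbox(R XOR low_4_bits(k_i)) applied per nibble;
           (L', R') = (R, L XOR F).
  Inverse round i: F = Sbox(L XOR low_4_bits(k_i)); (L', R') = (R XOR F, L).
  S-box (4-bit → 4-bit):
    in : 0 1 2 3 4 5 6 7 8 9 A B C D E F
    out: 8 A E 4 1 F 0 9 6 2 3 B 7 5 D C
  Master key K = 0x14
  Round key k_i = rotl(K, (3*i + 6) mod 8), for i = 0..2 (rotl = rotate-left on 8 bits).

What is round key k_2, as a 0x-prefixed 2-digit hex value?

0x41

K = 0x14
k_0 = rotl(K, (3*0+6) mod 8) = rotl(K, 6) = 0x05
k_1 = rotl(K, (3*1+6) mod 8) = rotl(K, 1) = 0x28
k_2 = rotl(K, (3*2+6) mod 8) = rotl(K, 4) = 0x41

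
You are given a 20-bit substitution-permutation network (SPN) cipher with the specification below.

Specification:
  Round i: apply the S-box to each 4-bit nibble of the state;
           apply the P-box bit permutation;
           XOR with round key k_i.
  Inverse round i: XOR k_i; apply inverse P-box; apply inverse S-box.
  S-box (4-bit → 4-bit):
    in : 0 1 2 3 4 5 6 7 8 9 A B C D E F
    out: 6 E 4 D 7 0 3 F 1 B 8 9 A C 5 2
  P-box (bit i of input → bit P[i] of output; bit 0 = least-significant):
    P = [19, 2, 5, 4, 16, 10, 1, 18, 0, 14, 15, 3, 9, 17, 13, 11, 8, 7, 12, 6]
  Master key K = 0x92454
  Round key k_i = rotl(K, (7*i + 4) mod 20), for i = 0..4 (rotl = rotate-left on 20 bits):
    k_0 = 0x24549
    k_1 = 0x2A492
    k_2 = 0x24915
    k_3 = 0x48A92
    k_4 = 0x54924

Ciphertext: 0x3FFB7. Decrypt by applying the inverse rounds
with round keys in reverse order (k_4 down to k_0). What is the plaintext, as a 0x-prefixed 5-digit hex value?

0x17308

s_0 = ciphertext = 0x3FFB7
s_1 = InvRound(s_0, k_4) = 0x04E1A
s_2 = InvRound(s_1, k_3) = 0xF51C5
s_3 = InvRound(s_2, k_2) = 0x1A5BB
s_4 = InvRound(s_3, k_1) = 0x8FB82
s_5 = InvRound(s_4, k_0) = 0x17308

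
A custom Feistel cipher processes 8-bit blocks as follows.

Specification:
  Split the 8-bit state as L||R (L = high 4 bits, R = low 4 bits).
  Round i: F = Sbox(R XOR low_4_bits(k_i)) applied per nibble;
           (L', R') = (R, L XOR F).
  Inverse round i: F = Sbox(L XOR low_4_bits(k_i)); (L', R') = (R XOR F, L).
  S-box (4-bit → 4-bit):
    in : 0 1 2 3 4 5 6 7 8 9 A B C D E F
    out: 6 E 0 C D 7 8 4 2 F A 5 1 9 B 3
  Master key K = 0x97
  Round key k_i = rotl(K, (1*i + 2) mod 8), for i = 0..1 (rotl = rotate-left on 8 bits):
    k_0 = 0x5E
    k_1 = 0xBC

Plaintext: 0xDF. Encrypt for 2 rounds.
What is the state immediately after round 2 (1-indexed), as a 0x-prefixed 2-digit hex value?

s_0 = plaintext = 0xDF
s_1 = Round(s_0, k_0) = 0xF3
s_2 = Round(s_1, k_1) = 0x3C

0x3C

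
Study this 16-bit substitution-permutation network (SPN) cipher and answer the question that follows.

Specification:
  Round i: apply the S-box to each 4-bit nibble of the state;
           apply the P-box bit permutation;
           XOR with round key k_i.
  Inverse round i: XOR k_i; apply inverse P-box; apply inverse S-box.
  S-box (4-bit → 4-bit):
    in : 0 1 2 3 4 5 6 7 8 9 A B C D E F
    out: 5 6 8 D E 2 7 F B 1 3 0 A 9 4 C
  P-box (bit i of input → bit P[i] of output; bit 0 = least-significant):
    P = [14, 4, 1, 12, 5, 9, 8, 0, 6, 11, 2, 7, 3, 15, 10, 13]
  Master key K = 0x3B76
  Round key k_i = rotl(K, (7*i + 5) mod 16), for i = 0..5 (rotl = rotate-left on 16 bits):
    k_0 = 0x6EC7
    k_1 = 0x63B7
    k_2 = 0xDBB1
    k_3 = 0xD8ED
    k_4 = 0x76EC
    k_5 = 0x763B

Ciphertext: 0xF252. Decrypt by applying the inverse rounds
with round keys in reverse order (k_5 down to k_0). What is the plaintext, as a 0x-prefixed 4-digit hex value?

0x7432

s_0 = ciphertext = 0xF252
s_1 = InvRound(s_0, k_5) = 0x69DB
s_2 = InvRound(s_1, k_4) = 0xE174
s_3 = InvRound(s_2, k_3) = 0xDCFC
s_4 = InvRound(s_3, k_2) = 0x004B
s_5 = InvRound(s_4, k_1) = 0xD36A
s_6 = InvRound(s_5, k_0) = 0x7432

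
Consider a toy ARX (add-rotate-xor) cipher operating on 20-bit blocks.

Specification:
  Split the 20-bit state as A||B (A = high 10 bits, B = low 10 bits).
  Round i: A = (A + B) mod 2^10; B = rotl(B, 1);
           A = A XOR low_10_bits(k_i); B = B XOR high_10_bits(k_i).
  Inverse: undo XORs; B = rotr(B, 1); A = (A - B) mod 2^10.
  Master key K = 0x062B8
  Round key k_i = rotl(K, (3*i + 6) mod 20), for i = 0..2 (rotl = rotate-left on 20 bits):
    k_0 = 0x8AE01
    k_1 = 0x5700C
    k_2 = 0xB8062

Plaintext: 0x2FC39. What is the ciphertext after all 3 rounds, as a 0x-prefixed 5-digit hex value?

s_0 = plaintext = 0x2FC39
s_1 = Round(s_0, k_0) = 0xBE659
s_2 = Round(s_1, k_1) = 0x579EF
s_3 = Round(s_2, k_2) = 0xCBD3E

0xCBD3E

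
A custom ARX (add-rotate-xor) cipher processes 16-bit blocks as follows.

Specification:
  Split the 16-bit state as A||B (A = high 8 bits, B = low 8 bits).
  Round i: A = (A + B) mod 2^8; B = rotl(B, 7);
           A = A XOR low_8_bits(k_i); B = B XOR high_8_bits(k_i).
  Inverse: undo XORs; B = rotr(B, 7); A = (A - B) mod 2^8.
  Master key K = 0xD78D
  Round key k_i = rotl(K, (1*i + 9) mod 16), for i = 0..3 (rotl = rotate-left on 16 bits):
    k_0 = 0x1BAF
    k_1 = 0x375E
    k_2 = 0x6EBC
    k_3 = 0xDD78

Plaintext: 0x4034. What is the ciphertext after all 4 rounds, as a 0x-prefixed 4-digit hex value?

0x4207

s_0 = plaintext = 0x4034
s_1 = Round(s_0, k_0) = 0xDB01
s_2 = Round(s_1, k_1) = 0x82B7
s_3 = Round(s_2, k_2) = 0x85B5
s_4 = Round(s_3, k_3) = 0x4207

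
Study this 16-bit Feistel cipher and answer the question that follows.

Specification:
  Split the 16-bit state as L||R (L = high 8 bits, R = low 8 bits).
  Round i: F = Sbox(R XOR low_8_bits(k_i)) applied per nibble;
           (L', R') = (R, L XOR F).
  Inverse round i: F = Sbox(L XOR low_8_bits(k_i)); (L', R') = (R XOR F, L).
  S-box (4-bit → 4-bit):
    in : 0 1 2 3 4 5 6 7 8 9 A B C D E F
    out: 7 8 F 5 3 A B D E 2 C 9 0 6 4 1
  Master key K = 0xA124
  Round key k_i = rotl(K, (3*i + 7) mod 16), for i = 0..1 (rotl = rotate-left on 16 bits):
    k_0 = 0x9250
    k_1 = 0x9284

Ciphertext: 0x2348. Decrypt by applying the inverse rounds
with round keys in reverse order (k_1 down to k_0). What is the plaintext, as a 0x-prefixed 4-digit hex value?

s_0 = ciphertext = 0x2348
s_1 = InvRound(s_0, k_1) = 0x8523
s_2 = InvRound(s_1, k_0) = 0x4985

0x4985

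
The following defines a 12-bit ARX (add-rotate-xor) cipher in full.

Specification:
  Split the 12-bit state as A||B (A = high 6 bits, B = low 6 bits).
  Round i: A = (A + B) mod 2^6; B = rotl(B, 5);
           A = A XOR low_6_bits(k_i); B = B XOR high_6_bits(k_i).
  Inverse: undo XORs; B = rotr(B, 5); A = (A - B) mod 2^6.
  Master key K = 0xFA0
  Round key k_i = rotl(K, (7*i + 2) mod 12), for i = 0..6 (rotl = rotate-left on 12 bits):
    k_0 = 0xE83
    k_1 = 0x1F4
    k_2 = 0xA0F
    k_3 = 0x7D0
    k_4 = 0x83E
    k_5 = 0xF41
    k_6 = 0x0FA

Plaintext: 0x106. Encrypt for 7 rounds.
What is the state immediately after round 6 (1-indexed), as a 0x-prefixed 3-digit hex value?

0x870

s_0 = plaintext = 0x106
s_1 = Round(s_0, k_0) = 0x279
s_2 = Round(s_1, k_1) = 0xDBB
s_3 = Round(s_2, k_2) = 0xF95
s_4 = Round(s_3, k_3) = 0x0F5
s_5 = Round(s_4, k_4) = 0x19A
s_6 = Round(s_5, k_5) = 0x870
s_7 = Round(s_6, k_6) = 0xADB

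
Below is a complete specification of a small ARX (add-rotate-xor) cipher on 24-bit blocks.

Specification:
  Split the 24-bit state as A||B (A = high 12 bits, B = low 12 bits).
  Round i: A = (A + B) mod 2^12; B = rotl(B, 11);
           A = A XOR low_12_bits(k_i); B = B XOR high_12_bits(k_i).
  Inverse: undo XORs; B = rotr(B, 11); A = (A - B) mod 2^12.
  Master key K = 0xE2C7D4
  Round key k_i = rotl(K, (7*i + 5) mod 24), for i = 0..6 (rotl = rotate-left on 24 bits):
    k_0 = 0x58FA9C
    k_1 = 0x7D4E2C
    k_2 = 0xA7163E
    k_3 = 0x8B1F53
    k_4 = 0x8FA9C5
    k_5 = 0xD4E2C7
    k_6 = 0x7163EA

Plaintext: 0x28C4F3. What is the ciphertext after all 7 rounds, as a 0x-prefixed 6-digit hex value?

0xEB5EBF

s_0 = plaintext = 0x28C4F3
s_1 = Round(s_0, k_0) = 0xDE3FF6
s_2 = Round(s_1, k_1) = 0x3F502F
s_3 = Round(s_2, k_2) = 0x21A266
s_4 = Round(s_3, k_3) = 0xBD3982
s_5 = Round(s_4, k_4) = 0xC90C3B
s_6 = Round(s_5, k_5) = 0xA0C353
s_7 = Round(s_6, k_6) = 0xEB5EBF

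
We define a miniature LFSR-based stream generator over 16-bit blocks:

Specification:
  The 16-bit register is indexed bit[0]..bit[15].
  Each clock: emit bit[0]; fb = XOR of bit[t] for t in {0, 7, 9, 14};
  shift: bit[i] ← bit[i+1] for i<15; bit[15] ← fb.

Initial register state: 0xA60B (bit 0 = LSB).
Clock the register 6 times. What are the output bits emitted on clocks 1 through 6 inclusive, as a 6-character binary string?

110100

reg_0 = 0xA60B
clock 1: out=1, reg = 0x5305
clock 2: out=1, reg = 0xA982
clock 3: out=0, reg = 0xD4C1
clock 4: out=1, reg = 0xEA60
clock 5: out=0, reg = 0x7530
clock 6: out=0, reg = 0xBA98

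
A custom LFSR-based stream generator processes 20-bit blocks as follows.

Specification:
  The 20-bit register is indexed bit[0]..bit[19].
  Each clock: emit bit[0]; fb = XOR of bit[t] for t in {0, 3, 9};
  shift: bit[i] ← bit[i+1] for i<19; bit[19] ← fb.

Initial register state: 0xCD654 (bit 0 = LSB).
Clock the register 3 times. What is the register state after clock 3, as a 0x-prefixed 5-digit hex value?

0xB9ACA

reg_0 = 0xCD654
clock 1: out=0, reg = 0xE6B2A
clock 2: out=0, reg = 0x73595
clock 3: out=1, reg = 0xB9ACA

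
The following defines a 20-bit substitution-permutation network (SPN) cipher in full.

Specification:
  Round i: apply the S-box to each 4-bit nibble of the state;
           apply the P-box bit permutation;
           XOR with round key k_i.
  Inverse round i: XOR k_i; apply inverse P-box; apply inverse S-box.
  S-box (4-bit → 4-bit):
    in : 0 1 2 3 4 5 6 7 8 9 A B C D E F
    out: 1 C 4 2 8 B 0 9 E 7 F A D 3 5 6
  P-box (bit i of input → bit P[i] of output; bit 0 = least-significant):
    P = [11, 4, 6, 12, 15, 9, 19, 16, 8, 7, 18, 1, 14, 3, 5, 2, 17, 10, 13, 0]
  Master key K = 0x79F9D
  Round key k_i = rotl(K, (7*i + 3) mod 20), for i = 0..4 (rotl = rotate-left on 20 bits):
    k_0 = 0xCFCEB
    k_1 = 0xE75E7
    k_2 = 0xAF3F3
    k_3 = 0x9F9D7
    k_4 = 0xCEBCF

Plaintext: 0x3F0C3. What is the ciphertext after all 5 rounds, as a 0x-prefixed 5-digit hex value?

0x405B6

s_0 = plaintext = 0x3F0C3
s_1 = Round(s_0, k_0) = 0x579D3
s_2 = Round(s_1, k_1) = 0x8B272
s_3 = Round(s_2, k_2) = 0xF57BE
s_4 = Round(s_3, k_3) = 0x89699
s_5 = Round(s_4, k_4) = 0x405B6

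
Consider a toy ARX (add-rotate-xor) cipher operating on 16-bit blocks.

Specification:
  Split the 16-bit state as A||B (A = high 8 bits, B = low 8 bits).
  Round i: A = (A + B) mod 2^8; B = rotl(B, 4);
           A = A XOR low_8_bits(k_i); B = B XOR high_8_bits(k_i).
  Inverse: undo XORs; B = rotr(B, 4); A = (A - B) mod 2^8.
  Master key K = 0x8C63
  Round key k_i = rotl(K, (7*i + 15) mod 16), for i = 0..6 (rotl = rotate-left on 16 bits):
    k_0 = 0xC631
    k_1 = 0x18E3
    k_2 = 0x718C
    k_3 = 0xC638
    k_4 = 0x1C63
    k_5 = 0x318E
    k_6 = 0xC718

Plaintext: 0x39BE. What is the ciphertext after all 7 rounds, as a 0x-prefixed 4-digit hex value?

0x7F79

s_0 = plaintext = 0x39BE
s_1 = Round(s_0, k_0) = 0xC62D
s_2 = Round(s_1, k_1) = 0x10CA
s_3 = Round(s_2, k_2) = 0x56DD
s_4 = Round(s_3, k_3) = 0x0B1B
s_5 = Round(s_4, k_4) = 0x45AD
s_6 = Round(s_5, k_5) = 0x7CEB
s_7 = Round(s_6, k_6) = 0x7F79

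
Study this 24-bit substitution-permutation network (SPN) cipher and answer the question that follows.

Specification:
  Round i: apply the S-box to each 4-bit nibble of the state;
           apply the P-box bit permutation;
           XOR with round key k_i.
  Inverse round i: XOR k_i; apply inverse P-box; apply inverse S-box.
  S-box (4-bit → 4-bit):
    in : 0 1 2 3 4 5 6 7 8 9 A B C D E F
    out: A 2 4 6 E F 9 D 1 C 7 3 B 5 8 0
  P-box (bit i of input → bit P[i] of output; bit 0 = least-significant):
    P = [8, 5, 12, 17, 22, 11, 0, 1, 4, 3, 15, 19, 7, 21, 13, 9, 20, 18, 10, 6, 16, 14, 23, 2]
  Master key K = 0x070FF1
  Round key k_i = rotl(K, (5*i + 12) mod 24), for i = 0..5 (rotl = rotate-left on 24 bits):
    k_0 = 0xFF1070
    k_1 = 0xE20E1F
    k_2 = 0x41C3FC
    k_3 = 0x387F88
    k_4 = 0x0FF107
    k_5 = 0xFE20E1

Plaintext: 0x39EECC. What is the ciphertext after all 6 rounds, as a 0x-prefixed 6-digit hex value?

s_0 = plaintext = 0x39EECC
s_1 = Round(s_0, k_0) = 0x355F12
s_2 = Round(s_1, k_1) = 0x5670DF
s_3 = Round(s_2, k_2) = 0x98A131
s_4 = Round(s_3, k_3) = 0x885725
s_5 = Round(s_4, k_4) = 0x3442B6
s_6 = Round(s_5, k_5) = 0x18CFA1

0x18CFA1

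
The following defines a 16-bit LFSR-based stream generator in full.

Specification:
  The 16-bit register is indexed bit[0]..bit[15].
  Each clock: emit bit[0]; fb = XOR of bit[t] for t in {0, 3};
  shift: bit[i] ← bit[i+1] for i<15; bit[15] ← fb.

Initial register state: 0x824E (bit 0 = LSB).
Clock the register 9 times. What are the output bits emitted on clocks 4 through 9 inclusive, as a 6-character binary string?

100100

reg_0 = 0x824E
clock 1: out=0, reg = 0xC127
clock 2: out=1, reg = 0xE093
clock 3: out=1, reg = 0xF049
clock 4: out=1, reg = 0x7824
clock 5: out=0, reg = 0x3C12
clock 6: out=0, reg = 0x1E09
clock 7: out=1, reg = 0x0F04
clock 8: out=0, reg = 0x0782
clock 9: out=0, reg = 0x03C1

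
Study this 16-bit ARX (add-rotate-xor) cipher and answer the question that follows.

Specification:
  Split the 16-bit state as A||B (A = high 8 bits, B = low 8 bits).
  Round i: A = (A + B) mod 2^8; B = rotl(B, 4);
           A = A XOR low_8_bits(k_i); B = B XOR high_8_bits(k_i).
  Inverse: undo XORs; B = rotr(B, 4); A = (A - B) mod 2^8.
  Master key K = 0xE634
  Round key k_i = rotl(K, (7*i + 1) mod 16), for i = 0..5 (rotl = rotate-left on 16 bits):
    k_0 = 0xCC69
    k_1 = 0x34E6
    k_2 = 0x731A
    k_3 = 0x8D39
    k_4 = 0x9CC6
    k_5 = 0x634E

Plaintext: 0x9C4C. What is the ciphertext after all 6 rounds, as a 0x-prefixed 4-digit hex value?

s_0 = plaintext = 0x9C4C
s_1 = Round(s_0, k_0) = 0x8108
s_2 = Round(s_1, k_1) = 0x6FB4
s_3 = Round(s_2, k_2) = 0x3938
s_4 = Round(s_3, k_3) = 0x480E
s_5 = Round(s_4, k_4) = 0x907C
s_6 = Round(s_5, k_5) = 0x42A4

0x42A4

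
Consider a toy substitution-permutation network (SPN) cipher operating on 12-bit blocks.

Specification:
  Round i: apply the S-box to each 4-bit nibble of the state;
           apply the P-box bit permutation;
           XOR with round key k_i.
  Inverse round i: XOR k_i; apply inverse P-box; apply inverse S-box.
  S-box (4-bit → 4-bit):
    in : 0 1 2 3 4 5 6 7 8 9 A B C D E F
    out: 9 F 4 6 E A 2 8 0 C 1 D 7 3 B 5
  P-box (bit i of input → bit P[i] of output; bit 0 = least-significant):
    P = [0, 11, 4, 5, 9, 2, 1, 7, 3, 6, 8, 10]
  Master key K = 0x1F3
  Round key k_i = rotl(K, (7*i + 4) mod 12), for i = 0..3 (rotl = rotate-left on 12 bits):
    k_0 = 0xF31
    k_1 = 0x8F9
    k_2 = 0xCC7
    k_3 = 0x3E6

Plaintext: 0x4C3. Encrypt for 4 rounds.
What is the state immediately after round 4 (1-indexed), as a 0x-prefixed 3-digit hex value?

s_0 = plaintext = 0x4C3
s_1 = Round(s_0, k_0) = 0x067
s_2 = Round(s_1, k_1) = 0xCD5
s_3 = Round(s_2, k_2) = 0x7AB
s_4 = Round(s_3, k_3) = 0x5D7

0x5D7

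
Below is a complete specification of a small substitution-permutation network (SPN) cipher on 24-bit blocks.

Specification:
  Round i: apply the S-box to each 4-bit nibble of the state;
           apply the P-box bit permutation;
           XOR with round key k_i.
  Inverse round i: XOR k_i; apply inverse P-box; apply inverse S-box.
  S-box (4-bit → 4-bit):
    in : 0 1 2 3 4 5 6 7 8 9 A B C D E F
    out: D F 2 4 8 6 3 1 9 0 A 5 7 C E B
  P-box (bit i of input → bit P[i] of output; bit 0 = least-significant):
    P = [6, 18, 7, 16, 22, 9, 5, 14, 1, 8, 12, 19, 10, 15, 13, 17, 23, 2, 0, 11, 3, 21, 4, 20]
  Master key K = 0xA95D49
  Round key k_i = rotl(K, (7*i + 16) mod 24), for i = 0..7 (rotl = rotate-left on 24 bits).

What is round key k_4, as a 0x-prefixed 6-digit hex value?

K = 0xA95D49
k_0 = rotl(K, (7*0+16) mod 24) = rotl(K, 16) = 0x49A95D
k_1 = rotl(K, (7*1+16) mod 24) = rotl(K, 23) = 0xD4AEA4
k_2 = rotl(K, (7*2+16) mod 24) = rotl(K, 6) = 0x57526A
k_3 = rotl(K, (7*3+16) mod 24) = rotl(K, 13) = 0xA9352B
k_4 = rotl(K, (7*4+16) mod 24) = rotl(K, 20) = 0x9A95D4

0x9A95D4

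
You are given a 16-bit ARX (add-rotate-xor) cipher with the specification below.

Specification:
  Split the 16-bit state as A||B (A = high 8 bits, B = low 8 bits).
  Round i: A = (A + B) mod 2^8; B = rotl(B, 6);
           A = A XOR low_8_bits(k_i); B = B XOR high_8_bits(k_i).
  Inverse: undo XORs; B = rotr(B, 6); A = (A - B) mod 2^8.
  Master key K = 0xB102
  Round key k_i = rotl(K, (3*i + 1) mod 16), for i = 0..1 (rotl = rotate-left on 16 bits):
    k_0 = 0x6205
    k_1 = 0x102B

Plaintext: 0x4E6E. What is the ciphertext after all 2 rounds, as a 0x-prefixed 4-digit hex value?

0x996E

s_0 = plaintext = 0x4E6E
s_1 = Round(s_0, k_0) = 0xB9F9
s_2 = Round(s_1, k_1) = 0x996E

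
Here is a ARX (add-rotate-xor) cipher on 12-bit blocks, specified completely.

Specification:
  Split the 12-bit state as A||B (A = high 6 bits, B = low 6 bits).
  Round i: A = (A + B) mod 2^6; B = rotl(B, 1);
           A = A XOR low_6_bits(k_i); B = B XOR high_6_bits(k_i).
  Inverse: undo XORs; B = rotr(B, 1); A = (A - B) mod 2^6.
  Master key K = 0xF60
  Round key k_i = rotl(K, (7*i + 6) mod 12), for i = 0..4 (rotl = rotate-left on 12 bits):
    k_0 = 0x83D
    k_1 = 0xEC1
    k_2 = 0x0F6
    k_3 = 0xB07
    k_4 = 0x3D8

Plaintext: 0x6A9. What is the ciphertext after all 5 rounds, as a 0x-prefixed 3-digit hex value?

s_0 = plaintext = 0x6A9
s_1 = Round(s_0, k_0) = 0xFB3
s_2 = Round(s_1, k_1) = 0xC1C
s_3 = Round(s_2, k_2) = 0xEBB
s_4 = Round(s_3, k_3) = 0xC9B
s_5 = Round(s_4, k_4) = 0x579

0x579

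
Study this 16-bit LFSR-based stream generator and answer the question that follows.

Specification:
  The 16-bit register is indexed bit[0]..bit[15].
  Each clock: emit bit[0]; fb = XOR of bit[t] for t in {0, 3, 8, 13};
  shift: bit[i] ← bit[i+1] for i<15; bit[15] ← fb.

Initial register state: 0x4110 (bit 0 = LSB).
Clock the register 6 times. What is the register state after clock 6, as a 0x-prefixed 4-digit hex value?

0xE504

reg_0 = 0x4110
clock 1: out=0, reg = 0xA088
clock 2: out=0, reg = 0x5044
clock 3: out=0, reg = 0x2822
clock 4: out=0, reg = 0x9411
clock 5: out=1, reg = 0xCA08
clock 6: out=0, reg = 0xE504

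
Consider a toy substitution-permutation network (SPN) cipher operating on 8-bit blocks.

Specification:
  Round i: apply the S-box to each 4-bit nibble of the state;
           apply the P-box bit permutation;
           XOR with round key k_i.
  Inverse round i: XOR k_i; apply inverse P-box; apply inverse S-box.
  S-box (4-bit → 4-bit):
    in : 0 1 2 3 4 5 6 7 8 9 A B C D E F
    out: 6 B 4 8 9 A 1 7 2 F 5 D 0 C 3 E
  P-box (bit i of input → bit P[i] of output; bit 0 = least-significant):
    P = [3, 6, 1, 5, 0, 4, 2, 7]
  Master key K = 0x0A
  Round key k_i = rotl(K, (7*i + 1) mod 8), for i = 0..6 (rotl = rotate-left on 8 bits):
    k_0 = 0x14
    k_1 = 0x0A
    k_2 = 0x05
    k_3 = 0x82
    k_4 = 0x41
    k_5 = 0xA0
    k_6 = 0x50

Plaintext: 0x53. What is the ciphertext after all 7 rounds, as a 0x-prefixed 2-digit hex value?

s_0 = plaintext = 0x53
s_1 = Round(s_0, k_0) = 0xA4
s_2 = Round(s_1, k_1) = 0x27
s_3 = Round(s_2, k_2) = 0x4B
s_4 = Round(s_3, k_3) = 0x29
s_5 = Round(s_4, k_4) = 0x2F
s_6 = Round(s_5, k_5) = 0xC6
s_7 = Round(s_6, k_6) = 0x58

0x58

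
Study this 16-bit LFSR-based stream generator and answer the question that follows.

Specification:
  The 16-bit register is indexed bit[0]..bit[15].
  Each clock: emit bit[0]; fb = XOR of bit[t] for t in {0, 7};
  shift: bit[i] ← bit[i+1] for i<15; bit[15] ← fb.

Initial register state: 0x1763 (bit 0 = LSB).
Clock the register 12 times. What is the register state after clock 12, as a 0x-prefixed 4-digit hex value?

0xD4D1

reg_0 = 0x1763
clock 1: out=1, reg = 0x8BB1
clock 2: out=1, reg = 0x45D8
clock 3: out=0, reg = 0xA2EC
clock 4: out=0, reg = 0xD176
clock 5: out=0, reg = 0x68BB
clock 6: out=1, reg = 0x345D
clock 7: out=1, reg = 0x9A2E
clock 8: out=0, reg = 0x4D17
clock 9: out=1, reg = 0xA68B
clock 10: out=1, reg = 0x5345
clock 11: out=1, reg = 0xA9A2
clock 12: out=0, reg = 0xD4D1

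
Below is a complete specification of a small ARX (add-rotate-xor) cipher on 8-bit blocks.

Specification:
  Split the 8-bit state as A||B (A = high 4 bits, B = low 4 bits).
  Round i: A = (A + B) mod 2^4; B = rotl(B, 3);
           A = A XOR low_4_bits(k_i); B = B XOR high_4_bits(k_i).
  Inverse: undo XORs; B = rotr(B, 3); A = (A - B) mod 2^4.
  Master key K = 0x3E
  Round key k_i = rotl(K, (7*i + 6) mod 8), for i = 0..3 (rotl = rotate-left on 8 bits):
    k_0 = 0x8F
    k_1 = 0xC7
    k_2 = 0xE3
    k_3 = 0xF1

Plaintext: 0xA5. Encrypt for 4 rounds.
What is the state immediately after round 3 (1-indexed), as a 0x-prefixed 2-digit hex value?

s_0 = plaintext = 0xA5
s_1 = Round(s_0, k_0) = 0x02
s_2 = Round(s_1, k_1) = 0x5D
s_3 = Round(s_2, k_2) = 0x10
s_4 = Round(s_3, k_3) = 0x0F

0x10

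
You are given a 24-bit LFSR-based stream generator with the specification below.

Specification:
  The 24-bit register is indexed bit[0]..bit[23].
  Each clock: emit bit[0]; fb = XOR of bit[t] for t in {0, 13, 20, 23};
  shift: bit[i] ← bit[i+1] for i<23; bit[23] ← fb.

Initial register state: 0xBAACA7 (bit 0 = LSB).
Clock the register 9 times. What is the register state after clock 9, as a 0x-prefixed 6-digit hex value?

0x545D56

reg_0 = 0xBAACA7
clock 1: out=1, reg = 0x5D5653
clock 2: out=1, reg = 0x2EAB29
clock 3: out=1, reg = 0x175594
clock 4: out=0, reg = 0x8BAACA
clock 5: out=0, reg = 0x45D565
clock 6: out=1, reg = 0xA2EAB2
clock 7: out=0, reg = 0x517559
clock 8: out=1, reg = 0xA8BAAC
clock 9: out=0, reg = 0x545D56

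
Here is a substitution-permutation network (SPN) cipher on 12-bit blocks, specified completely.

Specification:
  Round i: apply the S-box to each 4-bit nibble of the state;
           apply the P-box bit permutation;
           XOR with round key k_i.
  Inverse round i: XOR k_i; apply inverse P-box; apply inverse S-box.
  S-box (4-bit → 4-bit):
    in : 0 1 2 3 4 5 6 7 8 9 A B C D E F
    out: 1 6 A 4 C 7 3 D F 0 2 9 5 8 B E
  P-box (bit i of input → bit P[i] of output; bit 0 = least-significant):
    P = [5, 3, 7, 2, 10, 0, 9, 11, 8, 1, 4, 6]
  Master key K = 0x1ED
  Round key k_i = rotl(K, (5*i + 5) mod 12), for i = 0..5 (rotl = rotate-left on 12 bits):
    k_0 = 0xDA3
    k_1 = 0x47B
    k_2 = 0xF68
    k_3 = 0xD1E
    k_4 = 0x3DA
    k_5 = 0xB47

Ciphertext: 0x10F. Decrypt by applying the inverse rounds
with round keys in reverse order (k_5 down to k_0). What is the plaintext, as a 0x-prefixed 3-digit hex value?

0xDA0

s_0 = ciphertext = 0x10F
s_1 = InvRound(s_0, k_5) = 0xD4A
s_2 = InvRound(s_1, k_4) = 0x373
s_3 = InvRound(s_2, k_3) = 0xD8E
s_4 = InvRound(s_3, k_2) = 0x237
s_5 = InvRound(s_4, k_1) = 0xDC2
s_6 = InvRound(s_5, k_0) = 0xDA0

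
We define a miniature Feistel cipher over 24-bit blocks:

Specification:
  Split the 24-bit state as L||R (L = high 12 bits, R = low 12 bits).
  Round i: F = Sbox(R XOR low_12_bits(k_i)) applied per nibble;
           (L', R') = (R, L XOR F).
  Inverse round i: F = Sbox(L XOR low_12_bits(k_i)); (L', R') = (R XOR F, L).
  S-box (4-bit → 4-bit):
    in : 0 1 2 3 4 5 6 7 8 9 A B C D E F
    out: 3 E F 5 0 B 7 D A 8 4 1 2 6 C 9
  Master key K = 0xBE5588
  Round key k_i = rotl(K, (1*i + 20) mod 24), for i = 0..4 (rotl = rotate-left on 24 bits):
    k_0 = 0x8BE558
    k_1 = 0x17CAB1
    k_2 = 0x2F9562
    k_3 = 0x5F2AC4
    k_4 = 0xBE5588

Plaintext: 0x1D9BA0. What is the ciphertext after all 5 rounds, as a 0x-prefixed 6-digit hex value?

s_0 = plaintext = 0x1D9BA0
s_1 = Round(s_0, k_0) = 0xBA0D43
s_2 = Round(s_1, k_1) = 0xD4363F
s_3 = Round(s_2, k_2) = 0x63F8F5
s_4 = Round(s_3, k_3) = 0x8F5961
s_5 = Round(s_4, k_4) = 0x961A3D

0x961A3D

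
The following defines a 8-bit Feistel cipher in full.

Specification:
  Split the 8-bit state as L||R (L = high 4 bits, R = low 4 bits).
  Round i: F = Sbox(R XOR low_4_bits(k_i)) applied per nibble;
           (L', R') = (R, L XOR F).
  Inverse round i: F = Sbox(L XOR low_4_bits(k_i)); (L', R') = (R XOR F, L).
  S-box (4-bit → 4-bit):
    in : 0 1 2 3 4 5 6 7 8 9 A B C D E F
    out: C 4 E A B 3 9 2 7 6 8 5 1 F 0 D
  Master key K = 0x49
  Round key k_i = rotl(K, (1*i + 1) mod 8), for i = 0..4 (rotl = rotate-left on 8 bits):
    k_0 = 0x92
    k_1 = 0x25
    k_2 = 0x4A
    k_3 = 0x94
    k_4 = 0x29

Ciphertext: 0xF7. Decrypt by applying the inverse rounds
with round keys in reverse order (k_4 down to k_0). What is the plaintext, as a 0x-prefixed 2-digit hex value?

s_0 = ciphertext = 0xF7
s_1 = InvRound(s_0, k_4) = 0xEF
s_2 = InvRound(s_1, k_3) = 0x7E
s_3 = InvRound(s_2, k_2) = 0x17
s_4 = InvRound(s_3, k_1) = 0xC1
s_5 = InvRound(s_4, k_0) = 0x1C

0x1C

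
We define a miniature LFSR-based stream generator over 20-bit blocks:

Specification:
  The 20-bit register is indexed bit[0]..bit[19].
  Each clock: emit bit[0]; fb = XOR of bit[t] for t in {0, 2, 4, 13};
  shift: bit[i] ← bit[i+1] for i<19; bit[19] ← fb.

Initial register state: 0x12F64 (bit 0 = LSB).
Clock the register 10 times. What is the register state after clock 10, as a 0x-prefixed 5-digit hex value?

reg_0 = 0x12F64
clock 1: out=0, reg = 0x097B2
clock 2: out=0, reg = 0x84BD9
clock 3: out=1, reg = 0x425EC
clock 4: out=0, reg = 0x212F6
clock 5: out=0, reg = 0x1097B
clock 6: out=1, reg = 0x084BD
clock 7: out=1, reg = 0x8425E
clock 8: out=0, reg = 0x4212F
clock 9: out=1, reg = 0xA1097
clock 10: out=1, reg = 0xD084B

0xD084B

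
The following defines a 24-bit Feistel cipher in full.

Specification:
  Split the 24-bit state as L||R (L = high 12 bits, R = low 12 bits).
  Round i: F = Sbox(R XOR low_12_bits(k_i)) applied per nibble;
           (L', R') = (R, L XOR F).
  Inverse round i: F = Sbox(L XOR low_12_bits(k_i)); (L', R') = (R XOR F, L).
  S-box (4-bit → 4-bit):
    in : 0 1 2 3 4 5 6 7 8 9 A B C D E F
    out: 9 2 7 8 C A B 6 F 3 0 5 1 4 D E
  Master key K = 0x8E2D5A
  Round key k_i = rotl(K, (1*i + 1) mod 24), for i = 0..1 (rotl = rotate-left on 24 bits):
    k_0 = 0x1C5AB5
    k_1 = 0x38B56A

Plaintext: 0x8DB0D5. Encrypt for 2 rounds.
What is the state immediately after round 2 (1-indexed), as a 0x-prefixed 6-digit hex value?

0x86244A

s_0 = plaintext = 0x8DB0D5
s_1 = Round(s_0, k_0) = 0x0D5862
s_2 = Round(s_1, k_1) = 0x86244A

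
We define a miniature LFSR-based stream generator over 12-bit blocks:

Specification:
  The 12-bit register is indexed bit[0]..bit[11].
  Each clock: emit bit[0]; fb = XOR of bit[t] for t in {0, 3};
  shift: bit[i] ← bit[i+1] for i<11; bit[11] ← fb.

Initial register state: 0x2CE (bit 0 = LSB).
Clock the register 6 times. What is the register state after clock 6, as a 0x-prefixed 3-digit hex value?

0x5CB

reg_0 = 0x2CE
clock 1: out=0, reg = 0x967
clock 2: out=1, reg = 0xCB3
clock 3: out=1, reg = 0xE59
clock 4: out=1, reg = 0x72C
clock 5: out=0, reg = 0xB96
clock 6: out=0, reg = 0x5CB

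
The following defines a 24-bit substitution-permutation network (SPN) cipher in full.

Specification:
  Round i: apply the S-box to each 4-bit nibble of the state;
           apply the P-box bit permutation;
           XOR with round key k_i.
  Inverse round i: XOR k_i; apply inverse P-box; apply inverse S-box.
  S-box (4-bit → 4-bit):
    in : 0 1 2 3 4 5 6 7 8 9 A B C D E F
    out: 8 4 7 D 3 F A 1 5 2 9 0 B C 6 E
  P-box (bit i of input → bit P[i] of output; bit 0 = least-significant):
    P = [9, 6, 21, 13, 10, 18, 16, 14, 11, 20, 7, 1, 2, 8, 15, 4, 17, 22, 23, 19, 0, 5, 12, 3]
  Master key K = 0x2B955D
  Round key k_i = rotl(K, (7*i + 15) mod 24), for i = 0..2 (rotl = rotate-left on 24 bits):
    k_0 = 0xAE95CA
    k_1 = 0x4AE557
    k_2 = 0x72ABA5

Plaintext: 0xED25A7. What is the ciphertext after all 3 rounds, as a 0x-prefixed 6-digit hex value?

0x0BA82D

s_0 = plaintext = 0xED25A7
s_1 = Round(s_0, k_0) = 0x364A6C
s_2 = Round(s_1, k_1) = 0x069E18
s_3 = Round(s_2, k_2) = 0x0BA82D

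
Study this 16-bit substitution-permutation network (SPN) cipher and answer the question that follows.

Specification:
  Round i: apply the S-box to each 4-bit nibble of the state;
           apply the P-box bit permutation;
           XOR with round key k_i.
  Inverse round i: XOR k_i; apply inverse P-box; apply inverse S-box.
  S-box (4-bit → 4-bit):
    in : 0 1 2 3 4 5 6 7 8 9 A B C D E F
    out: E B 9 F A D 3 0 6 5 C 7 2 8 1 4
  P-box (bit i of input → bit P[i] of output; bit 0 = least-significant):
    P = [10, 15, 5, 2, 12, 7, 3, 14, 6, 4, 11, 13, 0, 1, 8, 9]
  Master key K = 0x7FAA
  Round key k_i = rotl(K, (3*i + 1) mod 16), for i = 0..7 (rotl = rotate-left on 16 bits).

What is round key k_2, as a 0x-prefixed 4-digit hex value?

K = 0x7FAA
k_0 = rotl(K, (3*0+1) mod 16) = rotl(K, 1) = 0xFF54
k_1 = rotl(K, (3*1+1) mod 16) = rotl(K, 4) = 0xFAA7
k_2 = rotl(K, (3*2+1) mod 16) = rotl(K, 7) = 0xD53F

0xD53F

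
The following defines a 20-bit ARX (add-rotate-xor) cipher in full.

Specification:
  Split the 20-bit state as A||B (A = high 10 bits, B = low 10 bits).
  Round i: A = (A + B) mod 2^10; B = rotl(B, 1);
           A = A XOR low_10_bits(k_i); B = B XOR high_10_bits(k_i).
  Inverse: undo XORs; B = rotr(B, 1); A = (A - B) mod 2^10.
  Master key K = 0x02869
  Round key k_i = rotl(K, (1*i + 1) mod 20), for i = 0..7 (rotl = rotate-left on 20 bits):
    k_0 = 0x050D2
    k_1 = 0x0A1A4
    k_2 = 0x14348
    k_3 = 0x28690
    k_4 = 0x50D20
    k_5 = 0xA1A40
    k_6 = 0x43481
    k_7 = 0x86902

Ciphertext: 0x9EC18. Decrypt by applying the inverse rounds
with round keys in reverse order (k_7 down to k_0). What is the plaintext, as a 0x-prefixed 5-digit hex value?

s_0 = ciphertext = 0x9EC18
s_1 = InvRound(s_0, k_7) = 0x9E101
s_2 = InvRound(s_1, k_6) = 0xBCC06
s_3 = InvRound(s_2, k_5) = 0xDCD40
s_4 = InvRound(s_3, k_4) = 0x14A01
s_5 = InvRound(s_4, k_3) = 0x5C950
s_6 = InvRound(s_5, k_2) = 0x6E880
s_7 = InvRound(s_6, k_1) = 0xF2854
s_8 = InvRound(s_7, k_0) = 0xBE020

0xBE020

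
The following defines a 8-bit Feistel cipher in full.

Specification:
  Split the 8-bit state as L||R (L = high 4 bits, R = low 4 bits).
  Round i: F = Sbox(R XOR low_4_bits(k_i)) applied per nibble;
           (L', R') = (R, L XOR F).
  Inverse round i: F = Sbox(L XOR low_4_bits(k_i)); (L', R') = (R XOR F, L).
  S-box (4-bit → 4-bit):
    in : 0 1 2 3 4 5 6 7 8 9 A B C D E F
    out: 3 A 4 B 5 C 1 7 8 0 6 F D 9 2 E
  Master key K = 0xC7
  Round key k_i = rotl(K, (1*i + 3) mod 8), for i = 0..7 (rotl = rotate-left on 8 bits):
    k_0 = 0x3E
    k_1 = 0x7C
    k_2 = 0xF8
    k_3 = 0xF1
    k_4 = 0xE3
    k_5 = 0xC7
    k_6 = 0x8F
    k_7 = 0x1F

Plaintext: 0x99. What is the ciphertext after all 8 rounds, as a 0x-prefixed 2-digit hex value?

0xEC

s_0 = plaintext = 0x99
s_1 = Round(s_0, k_0) = 0x9E
s_2 = Round(s_1, k_1) = 0xED
s_3 = Round(s_2, k_2) = 0xD2
s_4 = Round(s_3, k_3) = 0x26
s_5 = Round(s_4, k_4) = 0x6E
s_6 = Round(s_5, k_5) = 0xE6
s_7 = Round(s_6, k_6) = 0x6E
s_8 = Round(s_7, k_7) = 0xEC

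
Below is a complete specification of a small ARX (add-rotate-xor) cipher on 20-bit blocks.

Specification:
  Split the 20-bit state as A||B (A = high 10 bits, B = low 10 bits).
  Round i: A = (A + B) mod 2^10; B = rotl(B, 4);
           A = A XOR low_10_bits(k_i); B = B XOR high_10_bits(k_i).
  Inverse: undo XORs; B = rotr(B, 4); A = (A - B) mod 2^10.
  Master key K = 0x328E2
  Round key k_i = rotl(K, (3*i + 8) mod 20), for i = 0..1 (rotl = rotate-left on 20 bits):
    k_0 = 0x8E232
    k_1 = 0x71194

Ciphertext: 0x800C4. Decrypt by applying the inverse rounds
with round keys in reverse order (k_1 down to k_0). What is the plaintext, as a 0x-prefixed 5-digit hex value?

s_0 = ciphertext = 0x800C4
s_1 = InvRound(s_0, k_1) = 0xE1010
s_2 = InvRound(s_1, k_0) = 0xE5222

0xE5222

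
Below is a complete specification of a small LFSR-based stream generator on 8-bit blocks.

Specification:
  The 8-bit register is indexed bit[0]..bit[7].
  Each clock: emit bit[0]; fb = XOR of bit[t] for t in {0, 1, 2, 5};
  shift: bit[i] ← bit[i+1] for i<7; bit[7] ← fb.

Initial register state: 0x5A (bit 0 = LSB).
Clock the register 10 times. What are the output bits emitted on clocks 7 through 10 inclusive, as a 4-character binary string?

reg_0 = 0x5A
clock 1: out=0, reg = 0xAD
clock 2: out=1, reg = 0xD6
clock 3: out=0, reg = 0x6B
clock 4: out=1, reg = 0xB5
clock 5: out=1, reg = 0xDA
clock 6: out=0, reg = 0xED
clock 7: out=1, reg = 0xF6
clock 8: out=0, reg = 0xFB
clock 9: out=1, reg = 0xFD
clock 10: out=1, reg = 0xFE

1011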